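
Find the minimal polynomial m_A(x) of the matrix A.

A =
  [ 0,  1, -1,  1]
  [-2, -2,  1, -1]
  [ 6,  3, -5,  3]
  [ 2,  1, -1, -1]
x^3 + 6*x^2 + 12*x + 8

The characteristic polynomial is χ_A(x) = (x + 2)^4, so the eigenvalues are known. The minimal polynomial is
  m_A(x) = Π_λ (x − λ)^{k_λ}
where k_λ is the size of the *largest* Jordan block for λ (equivalently, the smallest k with (A − λI)^k v = 0 for every generalised eigenvector v of λ).

  λ = -2: largest Jordan block has size 3, contributing (x + 2)^3

So m_A(x) = (x + 2)^3 = x^3 + 6*x^2 + 12*x + 8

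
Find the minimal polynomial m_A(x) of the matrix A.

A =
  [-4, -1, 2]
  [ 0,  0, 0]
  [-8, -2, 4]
x^2

The characteristic polynomial is χ_A(x) = x^3, so the eigenvalues are known. The minimal polynomial is
  m_A(x) = Π_λ (x − λ)^{k_λ}
where k_λ is the size of the *largest* Jordan block for λ (equivalently, the smallest k with (A − λI)^k v = 0 for every generalised eigenvector v of λ).

  λ = 0: largest Jordan block has size 2, contributing (x − 0)^2

So m_A(x) = x^2 = x^2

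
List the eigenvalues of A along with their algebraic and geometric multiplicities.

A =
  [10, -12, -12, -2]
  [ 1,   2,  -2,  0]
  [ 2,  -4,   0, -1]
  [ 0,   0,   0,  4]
λ = 4: alg = 4, geom = 2

Step 1 — factor the characteristic polynomial to read off the algebraic multiplicities:
  χ_A(x) = (x - 4)^4

Step 2 — compute geometric multiplicities via the rank-nullity identity g(λ) = n − rank(A − λI):
  rank(A − (4)·I) = 2, so dim ker(A − (4)·I) = n − 2 = 2

Summary:
  λ = 4: algebraic multiplicity = 4, geometric multiplicity = 2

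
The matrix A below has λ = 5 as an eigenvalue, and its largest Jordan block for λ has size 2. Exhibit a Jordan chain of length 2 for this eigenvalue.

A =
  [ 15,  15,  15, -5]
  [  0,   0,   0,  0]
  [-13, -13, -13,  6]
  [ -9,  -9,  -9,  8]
A Jordan chain for λ = 5 of length 2:
v_1 = (0, 0, -3, -9)ᵀ
v_2 = (3, 0, -2, 0)ᵀ

Let N = A − (5)·I. We want v_2 with N^2 v_2 = 0 but N^1 v_2 ≠ 0; then v_{j-1} := N · v_j for j = 2, …, 2.

Pick v_2 = (3, 0, -2, 0)ᵀ.
Then v_1 = N · v_2 = (0, 0, -3, -9)ᵀ.

Sanity check: (A − (5)·I) v_1 = (0, 0, 0, 0)ᵀ = 0. ✓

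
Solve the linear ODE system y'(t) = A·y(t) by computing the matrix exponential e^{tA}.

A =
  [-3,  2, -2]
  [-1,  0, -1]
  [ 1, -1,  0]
e^{tA} =
  [-2*t*exp(-t) + exp(-t), 2*t*exp(-t), -2*t*exp(-t)]
  [-t*exp(-t), t*exp(-t) + exp(-t), -t*exp(-t)]
  [t*exp(-t), -t*exp(-t), t*exp(-t) + exp(-t)]

Strategy: write A = P · J · P⁻¹ where J is a Jordan canonical form, so e^{tA} = P · e^{tJ} · P⁻¹, and e^{tJ} can be computed block-by-block.

A has Jordan form
J =
  [-1,  1,  0]
  [ 0, -1,  0]
  [ 0,  0, -1]
(up to reordering of blocks).

Per-block formulas:
  For a 2×2 Jordan block J_2(-1): exp(t · J_2(-1)) = e^(-1t)·(I + t·N), where N is the 2×2 nilpotent shift.
  For a 1×1 block at λ = -1: exp(t · [-1]) = [e^(-1t)].

After assembling e^{tJ} and conjugating by P, we get:

e^{tA} =
  [-2*t*exp(-t) + exp(-t), 2*t*exp(-t), -2*t*exp(-t)]
  [-t*exp(-t), t*exp(-t) + exp(-t), -t*exp(-t)]
  [t*exp(-t), -t*exp(-t), t*exp(-t) + exp(-t)]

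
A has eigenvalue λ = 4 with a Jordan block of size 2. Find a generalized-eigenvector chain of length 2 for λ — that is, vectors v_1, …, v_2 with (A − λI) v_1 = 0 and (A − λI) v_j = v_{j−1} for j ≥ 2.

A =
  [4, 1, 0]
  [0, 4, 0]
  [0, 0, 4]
A Jordan chain for λ = 4 of length 2:
v_1 = (1, 0, 0)ᵀ
v_2 = (0, 1, 0)ᵀ

Let N = A − (4)·I. We want v_2 with N^2 v_2 = 0 but N^1 v_2 ≠ 0; then v_{j-1} := N · v_j for j = 2, …, 2.

Pick v_2 = (0, 1, 0)ᵀ.
Then v_1 = N · v_2 = (1, 0, 0)ᵀ.

Sanity check: (A − (4)·I) v_1 = (0, 0, 0)ᵀ = 0. ✓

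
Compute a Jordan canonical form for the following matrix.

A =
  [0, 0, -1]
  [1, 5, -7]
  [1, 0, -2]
J_2(-1) ⊕ J_1(5)

The characteristic polynomial is
  det(x·I − A) = x^3 - 3*x^2 - 9*x - 5 = (x - 5)*(x + 1)^2

Eigenvalues and multiplicities (the geometric multiplicity of λ is n − rank(A − λI), which equals the number of Jordan blocks for λ):
  λ = -1: algebraic multiplicity = 2, geometric multiplicity = 1
  λ = 5: algebraic multiplicity = 1, geometric multiplicity = 1

Determining the block sizes for each eigenvalue:
  λ = -1: one block (gm = 1), so the single block has size am = 2 → block sizes [2]
  λ = 5: one block (gm = 1), so the single block has size am = 1 → block sizes [1]

Assembling the blocks gives a Jordan form
J =
  [-1,  1, 0]
  [ 0, -1, 0]
  [ 0,  0, 5]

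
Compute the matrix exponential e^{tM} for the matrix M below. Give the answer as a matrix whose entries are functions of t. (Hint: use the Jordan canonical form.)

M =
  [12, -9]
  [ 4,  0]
e^{tM} =
  [6*t*exp(6*t) + exp(6*t), -9*t*exp(6*t)]
  [4*t*exp(6*t), -6*t*exp(6*t) + exp(6*t)]

Strategy: write M = P · J · P⁻¹ where J is a Jordan canonical form, so e^{tM} = P · e^{tJ} · P⁻¹, and e^{tJ} can be computed block-by-block.

M has Jordan form
J =
  [6, 1]
  [0, 6]
(up to reordering of blocks).

Per-block formulas:
  For a 2×2 Jordan block J_2(6): exp(t · J_2(6)) = e^(6t)·(I + t·N), where N is the 2×2 nilpotent shift.

After assembling e^{tJ} and conjugating by P, we get:

e^{tM} =
  [6*t*exp(6*t) + exp(6*t), -9*t*exp(6*t)]
  [4*t*exp(6*t), -6*t*exp(6*t) + exp(6*t)]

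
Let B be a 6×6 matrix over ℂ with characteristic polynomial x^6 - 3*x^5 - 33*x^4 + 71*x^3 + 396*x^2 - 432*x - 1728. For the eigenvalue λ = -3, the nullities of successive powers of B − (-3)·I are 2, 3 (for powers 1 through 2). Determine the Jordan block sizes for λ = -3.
Block sizes for λ = -3: [2, 1]

From the dimensions of kernels of powers, the number of Jordan blocks of size at least j is d_j − d_{j−1} where d_j = dim ker(N^j) (with d_0 = 0). Computing the differences gives [2, 1].
The number of blocks of size exactly k is (#blocks of size ≥ k) − (#blocks of size ≥ k + 1), so the partition is: 1 block(s) of size 1, 1 block(s) of size 2.
In nonincreasing order the block sizes are [2, 1].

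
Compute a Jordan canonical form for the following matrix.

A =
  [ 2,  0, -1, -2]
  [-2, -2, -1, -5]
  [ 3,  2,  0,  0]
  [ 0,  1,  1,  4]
J_3(1) ⊕ J_1(1)

The characteristic polynomial is
  det(x·I − A) = x^4 - 4*x^3 + 6*x^2 - 4*x + 1 = (x - 1)^4

Eigenvalues and multiplicities (the geometric multiplicity of λ is n − rank(A − λI), which equals the number of Jordan blocks for λ):
  λ = 1: algebraic multiplicity = 4, geometric multiplicity = 2

Determining the block sizes for each eigenvalue:
  λ = 1: with am = 4 and gm = 2, the partition is not yet determined (e.g. several partitions of 4 into 2 parts exist). Let N = A − (1)·I. Computing rank(N^1) = 2, rank(N^2) = 1, rank(N^3) = 0; the number of blocks of size ≥ j is rank(N^{j−1}) − rank(N^j), giving [2, 1, 1]. So we have 1 block(s) of size 3, 1 block(s) of size 1 → block sizes [3, 1]

Assembling the blocks gives a Jordan form
J =
  [1, 1, 0, 0]
  [0, 1, 1, 0]
  [0, 0, 1, 0]
  [0, 0, 0, 1]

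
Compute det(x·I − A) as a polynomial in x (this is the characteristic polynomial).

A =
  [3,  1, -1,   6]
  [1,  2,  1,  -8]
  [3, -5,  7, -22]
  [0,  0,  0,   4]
x^4 - 16*x^3 + 96*x^2 - 256*x + 256

Expanding det(x·I − A) (e.g. by cofactor expansion or by noting that A is similar to its Jordan form J, which has the same characteristic polynomial as A) gives
  χ_A(x) = x^4 - 16*x^3 + 96*x^2 - 256*x + 256
which factors as (x - 4)^4. The eigenvalues (with algebraic multiplicities) are λ = 4 with multiplicity 4.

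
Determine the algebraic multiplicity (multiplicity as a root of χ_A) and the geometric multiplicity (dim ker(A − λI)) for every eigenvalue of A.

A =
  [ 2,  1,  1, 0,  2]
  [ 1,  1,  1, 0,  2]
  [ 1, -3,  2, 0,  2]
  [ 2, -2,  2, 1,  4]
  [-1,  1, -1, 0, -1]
λ = 1: alg = 5, geom = 3

Step 1 — factor the characteristic polynomial to read off the algebraic multiplicities:
  χ_A(x) = (x - 1)^5

Step 2 — compute geometric multiplicities via the rank-nullity identity g(λ) = n − rank(A − λI):
  rank(A − (1)·I) = 2, so dim ker(A − (1)·I) = n − 2 = 3

Summary:
  λ = 1: algebraic multiplicity = 5, geometric multiplicity = 3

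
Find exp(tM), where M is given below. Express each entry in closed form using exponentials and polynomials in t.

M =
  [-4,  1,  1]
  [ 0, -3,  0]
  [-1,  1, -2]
e^{tM} =
  [-t*exp(-3*t) + exp(-3*t), t*exp(-3*t), t*exp(-3*t)]
  [0, exp(-3*t), 0]
  [-t*exp(-3*t), t*exp(-3*t), t*exp(-3*t) + exp(-3*t)]

Strategy: write M = P · J · P⁻¹ where J is a Jordan canonical form, so e^{tM} = P · e^{tJ} · P⁻¹, and e^{tJ} can be computed block-by-block.

M has Jordan form
J =
  [-3,  1,  0]
  [ 0, -3,  0]
  [ 0,  0, -3]
(up to reordering of blocks).

Per-block formulas:
  For a 1×1 block at λ = -3: exp(t · [-3]) = [e^(-3t)].
  For a 2×2 Jordan block J_2(-3): exp(t · J_2(-3)) = e^(-3t)·(I + t·N), where N is the 2×2 nilpotent shift.

After assembling e^{tJ} and conjugating by P, we get:

e^{tM} =
  [-t*exp(-3*t) + exp(-3*t), t*exp(-3*t), t*exp(-3*t)]
  [0, exp(-3*t), 0]
  [-t*exp(-3*t), t*exp(-3*t), t*exp(-3*t) + exp(-3*t)]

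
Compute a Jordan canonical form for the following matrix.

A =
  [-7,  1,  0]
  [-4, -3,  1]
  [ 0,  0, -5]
J_3(-5)

The characteristic polynomial is
  det(x·I − A) = x^3 + 15*x^2 + 75*x + 125 = (x + 5)^3

Eigenvalues and multiplicities (the geometric multiplicity of λ is n − rank(A − λI), which equals the number of Jordan blocks for λ):
  λ = -5: algebraic multiplicity = 3, geometric multiplicity = 1

Determining the block sizes for each eigenvalue:
  λ = -5: one block (gm = 1), so the single block has size am = 3 → block sizes [3]

Assembling the blocks gives a Jordan form
J =
  [-5,  1,  0]
  [ 0, -5,  1]
  [ 0,  0, -5]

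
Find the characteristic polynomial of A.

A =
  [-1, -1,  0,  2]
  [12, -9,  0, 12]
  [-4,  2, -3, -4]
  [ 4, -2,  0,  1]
x^4 + 12*x^3 + 54*x^2 + 108*x + 81

Expanding det(x·I − A) (e.g. by cofactor expansion or by noting that A is similar to its Jordan form J, which has the same characteristic polynomial as A) gives
  χ_A(x) = x^4 + 12*x^3 + 54*x^2 + 108*x + 81
which factors as (x + 3)^4. The eigenvalues (with algebraic multiplicities) are λ = -3 with multiplicity 4.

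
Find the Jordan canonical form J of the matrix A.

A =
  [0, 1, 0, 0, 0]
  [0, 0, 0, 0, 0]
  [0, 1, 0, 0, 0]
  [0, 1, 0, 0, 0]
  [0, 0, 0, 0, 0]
J_2(0) ⊕ J_1(0) ⊕ J_1(0) ⊕ J_1(0)

The characteristic polynomial is
  det(x·I − A) = x^5

Eigenvalues and multiplicities (the geometric multiplicity of λ is n − rank(A − λI), which equals the number of Jordan blocks for λ):
  λ = 0: algebraic multiplicity = 5, geometric multiplicity = 4

Determining the block sizes for each eigenvalue:
  λ = 0: 4 blocks summing to 5 forces exactly one block of size 2 and the rest size 1 → block sizes [2, 1, 1, 1]

Assembling the blocks gives a Jordan form
J =
  [0, 1, 0, 0, 0]
  [0, 0, 0, 0, 0]
  [0, 0, 0, 0, 0]
  [0, 0, 0, 0, 0]
  [0, 0, 0, 0, 0]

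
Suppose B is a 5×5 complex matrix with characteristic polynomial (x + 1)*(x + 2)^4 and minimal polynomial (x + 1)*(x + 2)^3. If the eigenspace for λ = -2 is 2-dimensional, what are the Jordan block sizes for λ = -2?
Block sizes for λ = -2: [3, 1]

Step 1 — from the characteristic polynomial, algebraic multiplicity of λ = -2 is 4. From dim ker(B − (-2)·I) = 2, there are exactly 2 Jordan blocks for λ = -2.
Step 2 — from the minimal polynomial, the factor (x + 2)^3 tells us the largest block for λ = -2 has size 3.
Step 3 — with total size 4, 2 blocks, and largest block 3, the block sizes (in nonincreasing order) are [3, 1].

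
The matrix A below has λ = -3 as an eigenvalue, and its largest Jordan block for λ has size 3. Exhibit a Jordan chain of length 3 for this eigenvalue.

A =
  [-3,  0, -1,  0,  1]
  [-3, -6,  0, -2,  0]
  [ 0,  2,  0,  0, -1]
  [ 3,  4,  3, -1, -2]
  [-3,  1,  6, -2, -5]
A Jordan chain for λ = -3 of length 3:
v_1 = (-3, 3, -3, 0, -3)ᵀ
v_2 = (0, -3, 0, 3, -3)ᵀ
v_3 = (1, 0, 0, 0, 0)ᵀ

Let N = A − (-3)·I. We want v_3 with N^3 v_3 = 0 but N^2 v_3 ≠ 0; then v_{j-1} := N · v_j for j = 3, …, 2.

Pick v_3 = (1, 0, 0, 0, 0)ᵀ.
Then v_2 = N · v_3 = (0, -3, 0, 3, -3)ᵀ.
Then v_1 = N · v_2 = (-3, 3, -3, 0, -3)ᵀ.

Sanity check: (A − (-3)·I) v_1 = (0, 0, 0, 0, 0)ᵀ = 0. ✓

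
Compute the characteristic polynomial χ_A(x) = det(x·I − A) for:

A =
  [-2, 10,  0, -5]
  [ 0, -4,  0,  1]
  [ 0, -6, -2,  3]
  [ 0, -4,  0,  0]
x^4 + 8*x^3 + 24*x^2 + 32*x + 16

Expanding det(x·I − A) (e.g. by cofactor expansion or by noting that A is similar to its Jordan form J, which has the same characteristic polynomial as A) gives
  χ_A(x) = x^4 + 8*x^3 + 24*x^2 + 32*x + 16
which factors as (x + 2)^4. The eigenvalues (with algebraic multiplicities) are λ = -2 with multiplicity 4.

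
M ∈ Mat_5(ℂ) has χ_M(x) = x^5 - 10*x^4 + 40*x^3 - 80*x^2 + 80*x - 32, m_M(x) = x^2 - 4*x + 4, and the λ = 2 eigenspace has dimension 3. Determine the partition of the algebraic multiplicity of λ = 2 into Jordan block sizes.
Block sizes for λ = 2: [2, 2, 1]

Step 1 — from the characteristic polynomial, algebraic multiplicity of λ = 2 is 5. From dim ker(M − (2)·I) = 3, there are exactly 3 Jordan blocks for λ = 2.
Step 2 — from the minimal polynomial, the factor (x − 2)^2 tells us the largest block for λ = 2 has size 2.
Step 3 — with total size 5, 3 blocks, and largest block 2, the block sizes (in nonincreasing order) are [2, 2, 1].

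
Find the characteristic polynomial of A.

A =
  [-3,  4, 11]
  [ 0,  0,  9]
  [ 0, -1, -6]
x^3 + 9*x^2 + 27*x + 27

Expanding det(x·I − A) (e.g. by cofactor expansion or by noting that A is similar to its Jordan form J, which has the same characteristic polynomial as A) gives
  χ_A(x) = x^3 + 9*x^2 + 27*x + 27
which factors as (x + 3)^3. The eigenvalues (with algebraic multiplicities) are λ = -3 with multiplicity 3.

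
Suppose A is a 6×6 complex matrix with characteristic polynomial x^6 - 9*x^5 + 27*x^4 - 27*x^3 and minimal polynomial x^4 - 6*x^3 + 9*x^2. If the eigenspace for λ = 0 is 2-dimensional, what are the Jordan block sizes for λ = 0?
Block sizes for λ = 0: [2, 1]

Step 1 — from the characteristic polynomial, algebraic multiplicity of λ = 0 is 3. From dim ker(A − (0)·I) = 2, there are exactly 2 Jordan blocks for λ = 0.
Step 2 — from the minimal polynomial, the factor (x − 0)^2 tells us the largest block for λ = 0 has size 2.
Step 3 — with total size 3, 2 blocks, and largest block 2, the block sizes (in nonincreasing order) are [2, 1].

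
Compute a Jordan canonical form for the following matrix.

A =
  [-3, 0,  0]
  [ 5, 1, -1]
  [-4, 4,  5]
J_1(-3) ⊕ J_2(3)

The characteristic polynomial is
  det(x·I − A) = x^3 - 3*x^2 - 9*x + 27 = (x - 3)^2*(x + 3)

Eigenvalues and multiplicities (the geometric multiplicity of λ is n − rank(A − λI), which equals the number of Jordan blocks for λ):
  λ = -3: algebraic multiplicity = 1, geometric multiplicity = 1
  λ = 3: algebraic multiplicity = 2, geometric multiplicity = 1

Determining the block sizes for each eigenvalue:
  λ = -3: one block (gm = 1), so the single block has size am = 1 → block sizes [1]
  λ = 3: one block (gm = 1), so the single block has size am = 2 → block sizes [2]

Assembling the blocks gives a Jordan form
J =
  [-3, 0, 0]
  [ 0, 3, 1]
  [ 0, 0, 3]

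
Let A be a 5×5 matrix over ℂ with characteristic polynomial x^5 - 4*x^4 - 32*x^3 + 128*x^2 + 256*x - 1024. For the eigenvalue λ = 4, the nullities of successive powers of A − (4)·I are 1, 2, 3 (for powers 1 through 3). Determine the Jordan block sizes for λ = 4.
Block sizes for λ = 4: [3]

From the dimensions of kernels of powers, the number of Jordan blocks of size at least j is d_j − d_{j−1} where d_j = dim ker(N^j) (with d_0 = 0). Computing the differences gives [1, 1, 1].
The number of blocks of size exactly k is (#blocks of size ≥ k) − (#blocks of size ≥ k + 1), so the partition is: 1 block(s) of size 3.
In nonincreasing order the block sizes are [3].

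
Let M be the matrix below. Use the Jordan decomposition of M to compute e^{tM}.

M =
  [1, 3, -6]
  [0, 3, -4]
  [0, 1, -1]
e^{tM} =
  [exp(t), 3*t*exp(t), -6*t*exp(t)]
  [0, 2*t*exp(t) + exp(t), -4*t*exp(t)]
  [0, t*exp(t), -2*t*exp(t) + exp(t)]

Strategy: write M = P · J · P⁻¹ where J is a Jordan canonical form, so e^{tM} = P · e^{tJ} · P⁻¹, and e^{tJ} can be computed block-by-block.

M has Jordan form
J =
  [1, 1, 0]
  [0, 1, 0]
  [0, 0, 1]
(up to reordering of blocks).

Per-block formulas:
  For a 2×2 Jordan block J_2(1): exp(t · J_2(1)) = e^(1t)·(I + t·N), where N is the 2×2 nilpotent shift.
  For a 1×1 block at λ = 1: exp(t · [1]) = [e^(1t)].

After assembling e^{tJ} and conjugating by P, we get:

e^{tM} =
  [exp(t), 3*t*exp(t), -6*t*exp(t)]
  [0, 2*t*exp(t) + exp(t), -4*t*exp(t)]
  [0, t*exp(t), -2*t*exp(t) + exp(t)]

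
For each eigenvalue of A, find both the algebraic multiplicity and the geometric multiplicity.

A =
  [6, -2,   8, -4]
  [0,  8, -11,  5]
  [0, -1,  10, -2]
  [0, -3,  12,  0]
λ = 6: alg = 4, geom = 2

Step 1 — factor the characteristic polynomial to read off the algebraic multiplicities:
  χ_A(x) = (x - 6)^4

Step 2 — compute geometric multiplicities via the rank-nullity identity g(λ) = n − rank(A − λI):
  rank(A − (6)·I) = 2, so dim ker(A − (6)·I) = n − 2 = 2

Summary:
  λ = 6: algebraic multiplicity = 4, geometric multiplicity = 2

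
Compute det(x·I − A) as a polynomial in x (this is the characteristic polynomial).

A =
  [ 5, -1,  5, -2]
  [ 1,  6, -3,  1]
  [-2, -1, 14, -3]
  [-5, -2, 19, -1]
x^4 - 24*x^3 + 216*x^2 - 864*x + 1296

Expanding det(x·I − A) (e.g. by cofactor expansion or by noting that A is similar to its Jordan form J, which has the same characteristic polynomial as A) gives
  χ_A(x) = x^4 - 24*x^3 + 216*x^2 - 864*x + 1296
which factors as (x - 6)^4. The eigenvalues (with algebraic multiplicities) are λ = 6 with multiplicity 4.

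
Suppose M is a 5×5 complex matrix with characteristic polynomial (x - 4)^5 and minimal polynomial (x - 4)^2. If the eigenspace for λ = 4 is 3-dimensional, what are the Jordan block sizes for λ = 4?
Block sizes for λ = 4: [2, 2, 1]

Step 1 — from the characteristic polynomial, algebraic multiplicity of λ = 4 is 5. From dim ker(M − (4)·I) = 3, there are exactly 3 Jordan blocks for λ = 4.
Step 2 — from the minimal polynomial, the factor (x − 4)^2 tells us the largest block for λ = 4 has size 2.
Step 3 — with total size 5, 3 blocks, and largest block 2, the block sizes (in nonincreasing order) are [2, 2, 1].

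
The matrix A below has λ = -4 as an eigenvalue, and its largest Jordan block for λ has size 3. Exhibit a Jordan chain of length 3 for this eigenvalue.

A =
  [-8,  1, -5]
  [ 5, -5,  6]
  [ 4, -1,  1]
A Jordan chain for λ = -4 of length 3:
v_1 = (1, -1, -1)ᵀ
v_2 = (-4, 5, 4)ᵀ
v_3 = (1, 0, 0)ᵀ

Let N = A − (-4)·I. We want v_3 with N^3 v_3 = 0 but N^2 v_3 ≠ 0; then v_{j-1} := N · v_j for j = 3, …, 2.

Pick v_3 = (1, 0, 0)ᵀ.
Then v_2 = N · v_3 = (-4, 5, 4)ᵀ.
Then v_1 = N · v_2 = (1, -1, -1)ᵀ.

Sanity check: (A − (-4)·I) v_1 = (0, 0, 0)ᵀ = 0. ✓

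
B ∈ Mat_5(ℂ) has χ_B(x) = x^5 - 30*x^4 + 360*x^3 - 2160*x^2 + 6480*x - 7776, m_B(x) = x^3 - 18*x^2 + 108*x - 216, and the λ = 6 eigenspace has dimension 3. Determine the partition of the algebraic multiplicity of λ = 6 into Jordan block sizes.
Block sizes for λ = 6: [3, 1, 1]

Step 1 — from the characteristic polynomial, algebraic multiplicity of λ = 6 is 5. From dim ker(B − (6)·I) = 3, there are exactly 3 Jordan blocks for λ = 6.
Step 2 — from the minimal polynomial, the factor (x − 6)^3 tells us the largest block for λ = 6 has size 3.
Step 3 — with total size 5, 3 blocks, and largest block 3, the block sizes (in nonincreasing order) are [3, 1, 1].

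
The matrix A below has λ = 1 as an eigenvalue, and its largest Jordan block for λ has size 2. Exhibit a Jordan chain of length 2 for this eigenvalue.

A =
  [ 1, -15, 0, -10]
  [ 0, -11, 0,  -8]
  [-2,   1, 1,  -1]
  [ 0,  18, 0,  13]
A Jordan chain for λ = 1 of length 2:
v_1 = (0, 0, -2, 0)ᵀ
v_2 = (1, 0, 0, 0)ᵀ

Let N = A − (1)·I. We want v_2 with N^2 v_2 = 0 but N^1 v_2 ≠ 0; then v_{j-1} := N · v_j for j = 2, …, 2.

Pick v_2 = (1, 0, 0, 0)ᵀ.
Then v_1 = N · v_2 = (0, 0, -2, 0)ᵀ.

Sanity check: (A − (1)·I) v_1 = (0, 0, 0, 0)ᵀ = 0. ✓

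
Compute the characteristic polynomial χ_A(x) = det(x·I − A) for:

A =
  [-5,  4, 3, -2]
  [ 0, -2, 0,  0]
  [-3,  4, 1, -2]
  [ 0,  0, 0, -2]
x^4 + 8*x^3 + 24*x^2 + 32*x + 16

Expanding det(x·I − A) (e.g. by cofactor expansion or by noting that A is similar to its Jordan form J, which has the same characteristic polynomial as A) gives
  χ_A(x) = x^4 + 8*x^3 + 24*x^2 + 32*x + 16
which factors as (x + 2)^4. The eigenvalues (with algebraic multiplicities) are λ = -2 with multiplicity 4.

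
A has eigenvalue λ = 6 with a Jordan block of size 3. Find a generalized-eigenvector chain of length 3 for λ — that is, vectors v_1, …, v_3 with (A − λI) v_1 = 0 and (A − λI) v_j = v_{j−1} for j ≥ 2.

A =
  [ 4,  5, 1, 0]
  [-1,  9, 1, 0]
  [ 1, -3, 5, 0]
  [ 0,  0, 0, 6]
A Jordan chain for λ = 6 of length 3:
v_1 = (2, 1, -1, 0)ᵀ
v_2 = (5, 3, -3, 0)ᵀ
v_3 = (0, 1, 0, 0)ᵀ

Let N = A − (6)·I. We want v_3 with N^3 v_3 = 0 but N^2 v_3 ≠ 0; then v_{j-1} := N · v_j for j = 3, …, 2.

Pick v_3 = (0, 1, 0, 0)ᵀ.
Then v_2 = N · v_3 = (5, 3, -3, 0)ᵀ.
Then v_1 = N · v_2 = (2, 1, -1, 0)ᵀ.

Sanity check: (A − (6)·I) v_1 = (0, 0, 0, 0)ᵀ = 0. ✓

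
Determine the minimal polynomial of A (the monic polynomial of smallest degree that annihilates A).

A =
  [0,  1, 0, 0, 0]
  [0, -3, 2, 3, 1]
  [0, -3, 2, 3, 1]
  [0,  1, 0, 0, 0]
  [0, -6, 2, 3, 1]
x^3

The characteristic polynomial is χ_A(x) = x^5, so the eigenvalues are known. The minimal polynomial is
  m_A(x) = Π_λ (x − λ)^{k_λ}
where k_λ is the size of the *largest* Jordan block for λ (equivalently, the smallest k with (A − λI)^k v = 0 for every generalised eigenvector v of λ).

  λ = 0: largest Jordan block has size 3, contributing (x − 0)^3

So m_A(x) = x^3 = x^3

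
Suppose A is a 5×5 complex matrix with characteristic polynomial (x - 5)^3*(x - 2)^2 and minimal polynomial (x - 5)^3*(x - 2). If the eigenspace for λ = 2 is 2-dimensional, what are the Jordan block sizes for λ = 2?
Block sizes for λ = 2: [1, 1]

Step 1 — from the characteristic polynomial, algebraic multiplicity of λ = 2 is 2. From dim ker(A − (2)·I) = 2, there are exactly 2 Jordan blocks for λ = 2.
Step 2 — from the minimal polynomial, the factor (x − 2) tells us the largest block for λ = 2 has size 1.
Step 3 — with total size 2, 2 blocks, and largest block 1, the block sizes (in nonincreasing order) are [1, 1].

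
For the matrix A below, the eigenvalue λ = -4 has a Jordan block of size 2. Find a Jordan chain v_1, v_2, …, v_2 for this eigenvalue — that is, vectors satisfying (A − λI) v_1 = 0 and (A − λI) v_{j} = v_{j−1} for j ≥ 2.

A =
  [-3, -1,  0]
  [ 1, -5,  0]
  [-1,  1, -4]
A Jordan chain for λ = -4 of length 2:
v_1 = (1, 1, -1)ᵀ
v_2 = (1, 0, 0)ᵀ

Let N = A − (-4)·I. We want v_2 with N^2 v_2 = 0 but N^1 v_2 ≠ 0; then v_{j-1} := N · v_j for j = 2, …, 2.

Pick v_2 = (1, 0, 0)ᵀ.
Then v_1 = N · v_2 = (1, 1, -1)ᵀ.

Sanity check: (A − (-4)·I) v_1 = (0, 0, 0)ᵀ = 0. ✓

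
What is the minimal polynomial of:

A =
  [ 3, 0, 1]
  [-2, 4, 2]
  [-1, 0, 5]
x^2 - 8*x + 16

The characteristic polynomial is χ_A(x) = (x - 4)^3, so the eigenvalues are known. The minimal polynomial is
  m_A(x) = Π_λ (x − λ)^{k_λ}
where k_λ is the size of the *largest* Jordan block for λ (equivalently, the smallest k with (A − λI)^k v = 0 for every generalised eigenvector v of λ).

  λ = 4: largest Jordan block has size 2, contributing (x − 4)^2

So m_A(x) = (x - 4)^2 = x^2 - 8*x + 16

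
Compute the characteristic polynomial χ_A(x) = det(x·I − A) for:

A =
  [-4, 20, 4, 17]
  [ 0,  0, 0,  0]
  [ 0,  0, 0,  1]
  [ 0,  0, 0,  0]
x^4 + 4*x^3

Expanding det(x·I − A) (e.g. by cofactor expansion or by noting that A is similar to its Jordan form J, which has the same characteristic polynomial as A) gives
  χ_A(x) = x^4 + 4*x^3
which factors as x^3*(x + 4). The eigenvalues (with algebraic multiplicities) are λ = -4 with multiplicity 1, λ = 0 with multiplicity 3.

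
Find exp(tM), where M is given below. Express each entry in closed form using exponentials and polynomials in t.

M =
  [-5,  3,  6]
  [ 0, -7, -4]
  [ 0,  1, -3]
e^{tM} =
  [exp(-5*t), 3*t*exp(-5*t), 6*t*exp(-5*t)]
  [0, -2*t*exp(-5*t) + exp(-5*t), -4*t*exp(-5*t)]
  [0, t*exp(-5*t), 2*t*exp(-5*t) + exp(-5*t)]

Strategy: write M = P · J · P⁻¹ where J is a Jordan canonical form, so e^{tM} = P · e^{tJ} · P⁻¹, and e^{tJ} can be computed block-by-block.

M has Jordan form
J =
  [-5,  1,  0]
  [ 0, -5,  0]
  [ 0,  0, -5]
(up to reordering of blocks).

Per-block formulas:
  For a 2×2 Jordan block J_2(-5): exp(t · J_2(-5)) = e^(-5t)·(I + t·N), where N is the 2×2 nilpotent shift.
  For a 1×1 block at λ = -5: exp(t · [-5]) = [e^(-5t)].

After assembling e^{tJ} and conjugating by P, we get:

e^{tM} =
  [exp(-5*t), 3*t*exp(-5*t), 6*t*exp(-5*t)]
  [0, -2*t*exp(-5*t) + exp(-5*t), -4*t*exp(-5*t)]
  [0, t*exp(-5*t), 2*t*exp(-5*t) + exp(-5*t)]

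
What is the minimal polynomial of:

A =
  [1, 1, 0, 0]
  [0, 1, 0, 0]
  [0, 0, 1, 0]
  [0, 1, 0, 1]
x^2 - 2*x + 1

The characteristic polynomial is χ_A(x) = (x - 1)^4, so the eigenvalues are known. The minimal polynomial is
  m_A(x) = Π_λ (x − λ)^{k_λ}
where k_λ is the size of the *largest* Jordan block for λ (equivalently, the smallest k with (A − λI)^k v = 0 for every generalised eigenvector v of λ).

  λ = 1: largest Jordan block has size 2, contributing (x − 1)^2

So m_A(x) = (x - 1)^2 = x^2 - 2*x + 1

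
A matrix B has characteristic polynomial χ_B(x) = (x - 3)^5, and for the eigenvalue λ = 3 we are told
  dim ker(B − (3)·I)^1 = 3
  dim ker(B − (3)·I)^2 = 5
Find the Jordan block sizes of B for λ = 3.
Block sizes for λ = 3: [2, 2, 1]

From the dimensions of kernels of powers, the number of Jordan blocks of size at least j is d_j − d_{j−1} where d_j = dim ker(N^j) (with d_0 = 0). Computing the differences gives [3, 2].
The number of blocks of size exactly k is (#blocks of size ≥ k) − (#blocks of size ≥ k + 1), so the partition is: 1 block(s) of size 1, 2 block(s) of size 2.
In nonincreasing order the block sizes are [2, 2, 1].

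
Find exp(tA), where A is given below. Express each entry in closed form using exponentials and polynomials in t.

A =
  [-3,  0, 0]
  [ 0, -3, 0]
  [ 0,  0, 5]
e^{tA} =
  [exp(-3*t), 0, 0]
  [0, exp(-3*t), 0]
  [0, 0, exp(5*t)]

Strategy: write A = P · J · P⁻¹ where J is a Jordan canonical form, so e^{tA} = P · e^{tJ} · P⁻¹, and e^{tJ} can be computed block-by-block.

A has Jordan form
J =
  [-3,  0, 0]
  [ 0, -3, 0]
  [ 0,  0, 5]
(up to reordering of blocks).

Per-block formulas:
  For a 1×1 block at λ = 5: exp(t · [5]) = [e^(5t)].
  For a 1×1 block at λ = -3: exp(t · [-3]) = [e^(-3t)].

After assembling e^{tJ} and conjugating by P, we get:

e^{tA} =
  [exp(-3*t), 0, 0]
  [0, exp(-3*t), 0]
  [0, 0, exp(5*t)]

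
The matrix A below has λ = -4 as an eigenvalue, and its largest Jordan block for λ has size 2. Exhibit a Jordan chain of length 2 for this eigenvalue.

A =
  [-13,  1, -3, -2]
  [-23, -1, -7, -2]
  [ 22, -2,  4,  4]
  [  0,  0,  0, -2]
A Jordan chain for λ = -4 of length 2:
v_1 = (1, 3, -2, 0)ᵀ
v_2 = (0, 1, 0, 0)ᵀ

Let N = A − (-4)·I. We want v_2 with N^2 v_2 = 0 but N^1 v_2 ≠ 0; then v_{j-1} := N · v_j for j = 2, …, 2.

Pick v_2 = (0, 1, 0, 0)ᵀ.
Then v_1 = N · v_2 = (1, 3, -2, 0)ᵀ.

Sanity check: (A − (-4)·I) v_1 = (0, 0, 0, 0)ᵀ = 0. ✓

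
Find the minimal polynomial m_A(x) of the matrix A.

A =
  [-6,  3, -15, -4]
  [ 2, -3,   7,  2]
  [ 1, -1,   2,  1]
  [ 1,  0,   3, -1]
x^3 + 6*x^2 + 12*x + 8

The characteristic polynomial is χ_A(x) = (x + 2)^4, so the eigenvalues are known. The minimal polynomial is
  m_A(x) = Π_λ (x − λ)^{k_λ}
where k_λ is the size of the *largest* Jordan block for λ (equivalently, the smallest k with (A − λI)^k v = 0 for every generalised eigenvector v of λ).

  λ = -2: largest Jordan block has size 3, contributing (x + 2)^3

So m_A(x) = (x + 2)^3 = x^3 + 6*x^2 + 12*x + 8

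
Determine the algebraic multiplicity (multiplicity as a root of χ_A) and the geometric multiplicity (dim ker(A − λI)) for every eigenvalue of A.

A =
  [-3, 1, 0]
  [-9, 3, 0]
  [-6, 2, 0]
λ = 0: alg = 3, geom = 2

Step 1 — factor the characteristic polynomial to read off the algebraic multiplicities:
  χ_A(x) = x^3

Step 2 — compute geometric multiplicities via the rank-nullity identity g(λ) = n − rank(A − λI):
  rank(A − (0)·I) = 1, so dim ker(A − (0)·I) = n − 1 = 2

Summary:
  λ = 0: algebraic multiplicity = 3, geometric multiplicity = 2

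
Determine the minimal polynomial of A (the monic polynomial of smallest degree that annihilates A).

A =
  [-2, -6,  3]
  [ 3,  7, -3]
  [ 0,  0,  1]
x^2 - 5*x + 4

The characteristic polynomial is χ_A(x) = (x - 4)*(x - 1)^2, so the eigenvalues are known. The minimal polynomial is
  m_A(x) = Π_λ (x − λ)^{k_λ}
where k_λ is the size of the *largest* Jordan block for λ (equivalently, the smallest k with (A − λI)^k v = 0 for every generalised eigenvector v of λ).

  λ = 1: largest Jordan block has size 1, contributing (x − 1)
  λ = 4: largest Jordan block has size 1, contributing (x − 4)

So m_A(x) = (x - 4)*(x - 1) = x^2 - 5*x + 4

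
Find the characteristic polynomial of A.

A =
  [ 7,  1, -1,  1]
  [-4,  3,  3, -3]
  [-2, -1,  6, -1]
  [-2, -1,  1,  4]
x^4 - 20*x^3 + 150*x^2 - 500*x + 625

Expanding det(x·I − A) (e.g. by cofactor expansion or by noting that A is similar to its Jordan form J, which has the same characteristic polynomial as A) gives
  χ_A(x) = x^4 - 20*x^3 + 150*x^2 - 500*x + 625
which factors as (x - 5)^4. The eigenvalues (with algebraic multiplicities) are λ = 5 with multiplicity 4.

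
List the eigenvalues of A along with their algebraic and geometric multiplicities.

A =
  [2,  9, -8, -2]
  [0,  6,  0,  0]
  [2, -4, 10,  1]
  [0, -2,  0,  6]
λ = 6: alg = 4, geom = 2

Step 1 — factor the characteristic polynomial to read off the algebraic multiplicities:
  χ_A(x) = (x - 6)^4

Step 2 — compute geometric multiplicities via the rank-nullity identity g(λ) = n − rank(A − λI):
  rank(A − (6)·I) = 2, so dim ker(A − (6)·I) = n − 2 = 2

Summary:
  λ = 6: algebraic multiplicity = 4, geometric multiplicity = 2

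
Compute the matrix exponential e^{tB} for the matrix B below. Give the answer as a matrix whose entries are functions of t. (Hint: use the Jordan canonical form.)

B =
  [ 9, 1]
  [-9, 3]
e^{tB} =
  [3*t*exp(6*t) + exp(6*t), t*exp(6*t)]
  [-9*t*exp(6*t), -3*t*exp(6*t) + exp(6*t)]

Strategy: write B = P · J · P⁻¹ where J is a Jordan canonical form, so e^{tB} = P · e^{tJ} · P⁻¹, and e^{tJ} can be computed block-by-block.

B has Jordan form
J =
  [6, 1]
  [0, 6]
(up to reordering of blocks).

Per-block formulas:
  For a 2×2 Jordan block J_2(6): exp(t · J_2(6)) = e^(6t)·(I + t·N), where N is the 2×2 nilpotent shift.

After assembling e^{tJ} and conjugating by P, we get:

e^{tB} =
  [3*t*exp(6*t) + exp(6*t), t*exp(6*t)]
  [-9*t*exp(6*t), -3*t*exp(6*t) + exp(6*t)]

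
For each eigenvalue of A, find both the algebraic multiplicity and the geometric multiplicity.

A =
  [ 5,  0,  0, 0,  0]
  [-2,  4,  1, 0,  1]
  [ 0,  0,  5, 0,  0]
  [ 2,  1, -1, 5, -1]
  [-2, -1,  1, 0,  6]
λ = 5: alg = 5, geom = 4

Step 1 — factor the characteristic polynomial to read off the algebraic multiplicities:
  χ_A(x) = (x - 5)^5

Step 2 — compute geometric multiplicities via the rank-nullity identity g(λ) = n − rank(A − λI):
  rank(A − (5)·I) = 1, so dim ker(A − (5)·I) = n − 1 = 4

Summary:
  λ = 5: algebraic multiplicity = 5, geometric multiplicity = 4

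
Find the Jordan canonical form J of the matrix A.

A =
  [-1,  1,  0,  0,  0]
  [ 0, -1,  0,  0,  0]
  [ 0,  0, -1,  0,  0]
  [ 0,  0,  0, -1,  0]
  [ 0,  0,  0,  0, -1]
J_2(-1) ⊕ J_1(-1) ⊕ J_1(-1) ⊕ J_1(-1)

The characteristic polynomial is
  det(x·I − A) = x^5 + 5*x^4 + 10*x^3 + 10*x^2 + 5*x + 1 = (x + 1)^5

Eigenvalues and multiplicities (the geometric multiplicity of λ is n − rank(A − λI), which equals the number of Jordan blocks for λ):
  λ = -1: algebraic multiplicity = 5, geometric multiplicity = 4

Determining the block sizes for each eigenvalue:
  λ = -1: 4 blocks summing to 5 forces exactly one block of size 2 and the rest size 1 → block sizes [2, 1, 1, 1]

Assembling the blocks gives a Jordan form
J =
  [-1,  1,  0,  0,  0]
  [ 0, -1,  0,  0,  0]
  [ 0,  0, -1,  0,  0]
  [ 0,  0,  0, -1,  0]
  [ 0,  0,  0,  0, -1]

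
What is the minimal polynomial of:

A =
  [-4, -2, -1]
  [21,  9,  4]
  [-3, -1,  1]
x^3 - 6*x^2 + 12*x - 8

The characteristic polynomial is χ_A(x) = (x - 2)^3, so the eigenvalues are known. The minimal polynomial is
  m_A(x) = Π_λ (x − λ)^{k_λ}
where k_λ is the size of the *largest* Jordan block for λ (equivalently, the smallest k with (A − λI)^k v = 0 for every generalised eigenvector v of λ).

  λ = 2: largest Jordan block has size 3, contributing (x − 2)^3

So m_A(x) = (x - 2)^3 = x^3 - 6*x^2 + 12*x - 8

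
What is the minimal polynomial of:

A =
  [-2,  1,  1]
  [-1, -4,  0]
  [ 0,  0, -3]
x^3 + 9*x^2 + 27*x + 27

The characteristic polynomial is χ_A(x) = (x + 3)^3, so the eigenvalues are known. The minimal polynomial is
  m_A(x) = Π_λ (x − λ)^{k_λ}
where k_λ is the size of the *largest* Jordan block for λ (equivalently, the smallest k with (A − λI)^k v = 0 for every generalised eigenvector v of λ).

  λ = -3: largest Jordan block has size 3, contributing (x + 3)^3

So m_A(x) = (x + 3)^3 = x^3 + 9*x^2 + 27*x + 27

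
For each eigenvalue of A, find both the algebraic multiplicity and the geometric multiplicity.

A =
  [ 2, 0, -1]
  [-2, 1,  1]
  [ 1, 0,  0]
λ = 1: alg = 3, geom = 1

Step 1 — factor the characteristic polynomial to read off the algebraic multiplicities:
  χ_A(x) = (x - 1)^3

Step 2 — compute geometric multiplicities via the rank-nullity identity g(λ) = n − rank(A − λI):
  rank(A − (1)·I) = 2, so dim ker(A − (1)·I) = n − 2 = 1

Summary:
  λ = 1: algebraic multiplicity = 3, geometric multiplicity = 1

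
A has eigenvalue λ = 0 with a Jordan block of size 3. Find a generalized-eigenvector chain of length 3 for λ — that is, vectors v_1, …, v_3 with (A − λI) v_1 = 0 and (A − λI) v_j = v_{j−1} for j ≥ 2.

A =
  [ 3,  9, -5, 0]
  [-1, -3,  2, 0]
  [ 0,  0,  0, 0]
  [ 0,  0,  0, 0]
A Jordan chain for λ = 0 of length 3:
v_1 = (3, -1, 0, 0)ᵀ
v_2 = (-5, 2, 0, 0)ᵀ
v_3 = (0, 0, 1, 0)ᵀ

Let N = A − (0)·I. We want v_3 with N^3 v_3 = 0 but N^2 v_3 ≠ 0; then v_{j-1} := N · v_j for j = 3, …, 2.

Pick v_3 = (0, 0, 1, 0)ᵀ.
Then v_2 = N · v_3 = (-5, 2, 0, 0)ᵀ.
Then v_1 = N · v_2 = (3, -1, 0, 0)ᵀ.

Sanity check: (A − (0)·I) v_1 = (0, 0, 0, 0)ᵀ = 0. ✓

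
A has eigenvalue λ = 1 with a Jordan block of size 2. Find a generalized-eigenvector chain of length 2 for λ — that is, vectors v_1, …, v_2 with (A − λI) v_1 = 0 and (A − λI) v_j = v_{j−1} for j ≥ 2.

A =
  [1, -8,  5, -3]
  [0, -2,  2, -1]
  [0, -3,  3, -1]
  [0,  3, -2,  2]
A Jordan chain for λ = 1 of length 2:
v_1 = (-8, -3, -3, 3)ᵀ
v_2 = (0, 1, 0, 0)ᵀ

Let N = A − (1)·I. We want v_2 with N^2 v_2 = 0 but N^1 v_2 ≠ 0; then v_{j-1} := N · v_j for j = 2, …, 2.

Pick v_2 = (0, 1, 0, 0)ᵀ.
Then v_1 = N · v_2 = (-8, -3, -3, 3)ᵀ.

Sanity check: (A − (1)·I) v_1 = (0, 0, 0, 0)ᵀ = 0. ✓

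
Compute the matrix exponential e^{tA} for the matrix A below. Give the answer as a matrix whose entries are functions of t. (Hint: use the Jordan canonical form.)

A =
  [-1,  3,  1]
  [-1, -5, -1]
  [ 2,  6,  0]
e^{tA} =
  [t*exp(-2*t) + exp(-2*t), 3*t*exp(-2*t), t*exp(-2*t)]
  [-t*exp(-2*t), -3*t*exp(-2*t) + exp(-2*t), -t*exp(-2*t)]
  [2*t*exp(-2*t), 6*t*exp(-2*t), 2*t*exp(-2*t) + exp(-2*t)]

Strategy: write A = P · J · P⁻¹ where J is a Jordan canonical form, so e^{tA} = P · e^{tJ} · P⁻¹, and e^{tJ} can be computed block-by-block.

A has Jordan form
J =
  [-2,  1,  0]
  [ 0, -2,  0]
  [ 0,  0, -2]
(up to reordering of blocks).

Per-block formulas:
  For a 2×2 Jordan block J_2(-2): exp(t · J_2(-2)) = e^(-2t)·(I + t·N), where N is the 2×2 nilpotent shift.
  For a 1×1 block at λ = -2: exp(t · [-2]) = [e^(-2t)].

After assembling e^{tJ} and conjugating by P, we get:

e^{tA} =
  [t*exp(-2*t) + exp(-2*t), 3*t*exp(-2*t), t*exp(-2*t)]
  [-t*exp(-2*t), -3*t*exp(-2*t) + exp(-2*t), -t*exp(-2*t)]
  [2*t*exp(-2*t), 6*t*exp(-2*t), 2*t*exp(-2*t) + exp(-2*t)]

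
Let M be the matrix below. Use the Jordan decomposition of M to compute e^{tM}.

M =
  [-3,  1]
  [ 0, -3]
e^{tM} =
  [exp(-3*t), t*exp(-3*t)]
  [0, exp(-3*t)]

Strategy: write M = P · J · P⁻¹ where J is a Jordan canonical form, so e^{tM} = P · e^{tJ} · P⁻¹, and e^{tJ} can be computed block-by-block.

M has Jordan form
J =
  [-3,  1]
  [ 0, -3]
(up to reordering of blocks).

Per-block formulas:
  For a 2×2 Jordan block J_2(-3): exp(t · J_2(-3)) = e^(-3t)·(I + t·N), where N is the 2×2 nilpotent shift.

After assembling e^{tJ} and conjugating by P, we get:

e^{tM} =
  [exp(-3*t), t*exp(-3*t)]
  [0, exp(-3*t)]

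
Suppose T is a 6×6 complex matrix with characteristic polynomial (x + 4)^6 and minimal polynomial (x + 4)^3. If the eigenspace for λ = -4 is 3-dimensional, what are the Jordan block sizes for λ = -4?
Block sizes for λ = -4: [3, 2, 1]

Step 1 — from the characteristic polynomial, algebraic multiplicity of λ = -4 is 6. From dim ker(T − (-4)·I) = 3, there are exactly 3 Jordan blocks for λ = -4.
Step 2 — from the minimal polynomial, the factor (x + 4)^3 tells us the largest block for λ = -4 has size 3.
Step 3 — with total size 6, 3 blocks, and largest block 3, the block sizes (in nonincreasing order) are [3, 2, 1].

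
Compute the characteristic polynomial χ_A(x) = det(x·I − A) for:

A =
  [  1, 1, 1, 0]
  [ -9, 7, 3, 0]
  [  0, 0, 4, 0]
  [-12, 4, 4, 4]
x^4 - 16*x^3 + 96*x^2 - 256*x + 256

Expanding det(x·I − A) (e.g. by cofactor expansion or by noting that A is similar to its Jordan form J, which has the same characteristic polynomial as A) gives
  χ_A(x) = x^4 - 16*x^3 + 96*x^2 - 256*x + 256
which factors as (x - 4)^4. The eigenvalues (with algebraic multiplicities) are λ = 4 with multiplicity 4.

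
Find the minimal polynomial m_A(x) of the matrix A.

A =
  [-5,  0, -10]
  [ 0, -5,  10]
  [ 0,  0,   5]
x^2 - 25

The characteristic polynomial is χ_A(x) = (x - 5)*(x + 5)^2, so the eigenvalues are known. The minimal polynomial is
  m_A(x) = Π_λ (x − λ)^{k_λ}
where k_λ is the size of the *largest* Jordan block for λ (equivalently, the smallest k with (A − λI)^k v = 0 for every generalised eigenvector v of λ).

  λ = -5: largest Jordan block has size 1, contributing (x + 5)
  λ = 5: largest Jordan block has size 1, contributing (x − 5)

So m_A(x) = (x - 5)*(x + 5) = x^2 - 25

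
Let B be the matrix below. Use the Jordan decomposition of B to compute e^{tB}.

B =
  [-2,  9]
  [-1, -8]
e^{tB} =
  [3*t*exp(-5*t) + exp(-5*t), 9*t*exp(-5*t)]
  [-t*exp(-5*t), -3*t*exp(-5*t) + exp(-5*t)]

Strategy: write B = P · J · P⁻¹ where J is a Jordan canonical form, so e^{tB} = P · e^{tJ} · P⁻¹, and e^{tJ} can be computed block-by-block.

B has Jordan form
J =
  [-5,  1]
  [ 0, -5]
(up to reordering of blocks).

Per-block formulas:
  For a 2×2 Jordan block J_2(-5): exp(t · J_2(-5)) = e^(-5t)·(I + t·N), where N is the 2×2 nilpotent shift.

After assembling e^{tJ} and conjugating by P, we get:

e^{tB} =
  [3*t*exp(-5*t) + exp(-5*t), 9*t*exp(-5*t)]
  [-t*exp(-5*t), -3*t*exp(-5*t) + exp(-5*t)]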